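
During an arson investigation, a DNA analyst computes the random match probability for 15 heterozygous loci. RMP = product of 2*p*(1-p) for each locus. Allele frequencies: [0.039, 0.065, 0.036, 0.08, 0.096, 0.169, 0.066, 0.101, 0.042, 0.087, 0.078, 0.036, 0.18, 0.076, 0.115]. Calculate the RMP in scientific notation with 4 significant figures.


Computing RMP for 15 loci:
Locus 1: 2 * 0.039 * 0.961 = 0.074958
Locus 2: 2 * 0.065 * 0.935 = 0.12155
Locus 3: 2 * 0.036 * 0.964 = 0.069408
Locus 4: 2 * 0.08 * 0.92 = 0.1472
Locus 5: 2 * 0.096 * 0.904 = 0.173568
Locus 6: 2 * 0.169 * 0.831 = 0.280878
Locus 7: 2 * 0.066 * 0.934 = 0.123288
Locus 8: 2 * 0.101 * 0.899 = 0.181598
Locus 9: 2 * 0.042 * 0.958 = 0.080472
Locus 10: 2 * 0.087 * 0.913 = 0.158862
Locus 11: 2 * 0.078 * 0.922 = 0.143832
Locus 12: 2 * 0.036 * 0.964 = 0.069408
Locus 13: 2 * 0.18 * 0.82 = 0.2952
Locus 14: 2 * 0.076 * 0.924 = 0.140448
Locus 15: 2 * 0.115 * 0.885 = 0.20355
RMP = 1.094e-13

1.094e-13


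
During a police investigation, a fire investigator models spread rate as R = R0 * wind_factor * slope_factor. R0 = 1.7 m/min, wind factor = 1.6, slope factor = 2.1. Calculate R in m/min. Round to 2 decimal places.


Fire spread rate calculation:
R = R0 * wind_factor * slope_factor
= 1.7 * 1.6 * 2.1
= 2.72 * 2.1
= 5.71 m/min

5.71


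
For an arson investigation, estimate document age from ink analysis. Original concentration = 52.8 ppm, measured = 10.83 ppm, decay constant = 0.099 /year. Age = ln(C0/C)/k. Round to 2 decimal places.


Document age estimation:
C0/C = 52.8 / 10.83 = 4.875346
ln(C0/C) = 1.584191
t = 1.584191 / 0.099 = 16.00 years

16.00


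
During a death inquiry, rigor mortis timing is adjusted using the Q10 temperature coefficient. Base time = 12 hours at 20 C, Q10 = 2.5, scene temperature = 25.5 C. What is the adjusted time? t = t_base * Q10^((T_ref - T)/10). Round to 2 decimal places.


Rigor mortis time adjustment:
Exponent = (T_ref - T_actual) / 10 = (20 - 25.5) / 10 = -0.55
Q10 factor = 2.5^-0.55 = 0.60413
t_adjusted = 12 * 0.60413 = 7.25 hours

7.25


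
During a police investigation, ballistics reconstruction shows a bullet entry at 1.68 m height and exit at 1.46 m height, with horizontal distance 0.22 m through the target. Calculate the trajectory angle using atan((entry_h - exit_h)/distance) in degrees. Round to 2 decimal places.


Bullet trajectory angle:
Height difference = 1.68 - 1.46 = 0.22 m
angle = atan(0.22 / 0.22)
angle = atan(1)
angle = 45.00 degrees

45.00


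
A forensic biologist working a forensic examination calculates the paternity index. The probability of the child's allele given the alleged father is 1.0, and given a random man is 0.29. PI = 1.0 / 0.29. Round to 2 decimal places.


Paternity Index calculation:
PI = P(allele|father) / P(allele|random)
PI = 1.0 / 0.29
PI = 3.45

3.45


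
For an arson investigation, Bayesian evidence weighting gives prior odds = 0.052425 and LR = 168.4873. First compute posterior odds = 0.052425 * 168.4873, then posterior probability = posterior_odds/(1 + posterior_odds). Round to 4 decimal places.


Bayesian evidence evaluation:
Posterior odds = prior_odds * LR = 0.052425 * 168.4873 = 8.832947
Posterior probability = posterior_odds / (1 + posterior_odds)
= 8.832947 / (1 + 8.832947)
= 8.832947 / 9.832947
= 0.8983

0.8983


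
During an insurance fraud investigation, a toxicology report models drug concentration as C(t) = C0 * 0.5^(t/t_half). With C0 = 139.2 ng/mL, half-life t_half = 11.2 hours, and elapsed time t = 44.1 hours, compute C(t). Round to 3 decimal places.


Drug concentration decay:
Number of half-lives = t / t_half = 44.1 / 11.2 = 3.9375
Decay factor = 0.5^3.9375 = 0.06526711
C(t) = 139.2 * 0.06526711 = 9.085 ng/mL

9.085


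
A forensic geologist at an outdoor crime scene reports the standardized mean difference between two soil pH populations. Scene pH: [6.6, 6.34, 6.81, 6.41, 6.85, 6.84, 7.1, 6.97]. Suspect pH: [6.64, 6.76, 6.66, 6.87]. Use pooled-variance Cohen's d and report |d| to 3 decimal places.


Pooled-variance Cohen's d for soil pH comparison:
Scene mean = 53.92 / 8 = 6.74
Suspect mean = 26.93 / 4 = 6.7325
Scene sample variance s_s^2 = 0.071143
Suspect sample variance s_c^2 = 0.011158
Pooled variance = ((n_s-1)*s_s^2 + (n_c-1)*s_c^2) / (n_s + n_c - 2) = 0.053147
Pooled SD = sqrt(0.053147) = 0.230536
Mean difference = 0.0075
|d| = |0.0075| / 0.230536 = 0.033

0.033


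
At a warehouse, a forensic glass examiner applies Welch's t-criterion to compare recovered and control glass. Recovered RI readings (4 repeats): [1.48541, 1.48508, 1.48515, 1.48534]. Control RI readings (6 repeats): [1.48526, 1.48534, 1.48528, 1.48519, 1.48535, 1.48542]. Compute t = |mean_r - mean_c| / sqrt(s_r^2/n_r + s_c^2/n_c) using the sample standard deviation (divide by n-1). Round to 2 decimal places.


Welch's t-criterion for glass RI comparison:
Recovered mean = sum / n_r = 5.94098 / 4 = 1.485245
Control mean = sum / n_c = 8.91184 / 6 = 1.4853067
Recovered sample variance s_r^2 = 2.41667e-08
Control sample variance s_c^2 = 6.46667e-09
Welch SE (unpooled) = sqrt(s_r^2/n_r + s_c^2/n_c) = sqrt(6.04167e-09 + 1.07778e-09) = sqrt(7.11945e-09) = 8.43768e-05
|mean_r - mean_c| = 6.16667e-05
t = 6.16667e-05 / 8.43768e-05 = 0.73

0.73


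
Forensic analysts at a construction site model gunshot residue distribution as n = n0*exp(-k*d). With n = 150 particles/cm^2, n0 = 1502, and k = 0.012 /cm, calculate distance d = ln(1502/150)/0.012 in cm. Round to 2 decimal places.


GSR distance calculation:
n0/n = 1502 / 150 = 10.013333
ln(n0/n) = 2.303918
d = 2.303918 / 0.012 = 191.99 cm

191.99


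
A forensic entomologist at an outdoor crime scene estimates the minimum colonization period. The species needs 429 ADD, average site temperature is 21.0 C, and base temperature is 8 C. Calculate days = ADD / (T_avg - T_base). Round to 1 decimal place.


Insect development time:
Effective temperature = avg_temp - T_base = 21.0 - 8 = 13.0 C
Days = ADD / effective_temp = 429 / 13.0 = 33.0 days

33.0


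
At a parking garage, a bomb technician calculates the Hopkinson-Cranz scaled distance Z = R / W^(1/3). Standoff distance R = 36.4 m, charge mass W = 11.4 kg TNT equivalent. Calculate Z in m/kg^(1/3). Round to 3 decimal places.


Scaled distance calculation:
W^(1/3) = 11.4^(1/3) = 2.250617
Z = R / W^(1/3) = 36.4 / 2.250617
Z = 16.173 m/kg^(1/3)

16.173


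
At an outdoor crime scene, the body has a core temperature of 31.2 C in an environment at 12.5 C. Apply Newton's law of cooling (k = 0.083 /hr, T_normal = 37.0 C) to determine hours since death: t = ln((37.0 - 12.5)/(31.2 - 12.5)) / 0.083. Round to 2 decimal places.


Using Newton's law of cooling:
t = ln((T_normal - T_ambient) / (T_body - T_ambient)) / k
T_normal - T_ambient = 24.5
T_body - T_ambient = 18.7
Ratio = 1.31016
ln(ratio) = 0.270149
t = 0.270149 / 0.083 = 3.25 hours

3.25


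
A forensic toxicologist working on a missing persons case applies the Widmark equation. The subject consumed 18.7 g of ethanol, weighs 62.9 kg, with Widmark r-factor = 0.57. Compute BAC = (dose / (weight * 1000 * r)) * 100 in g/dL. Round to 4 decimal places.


Applying the Widmark formula:
BAC = (dose_g / (body_wt * 1000 * r)) * 100
Denominator = 62.9 * 1000 * 0.57 = 35853
BAC = (18.7 / 35853) * 100
BAC = 0.0522 g/dL

0.0522


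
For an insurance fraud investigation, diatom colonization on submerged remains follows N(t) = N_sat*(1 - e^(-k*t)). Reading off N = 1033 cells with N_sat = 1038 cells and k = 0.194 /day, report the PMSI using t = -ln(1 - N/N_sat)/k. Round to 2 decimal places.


PMSI from diatom colonization curve:
N / N_sat = 1033 / 1038 = 0.995183
1 - N/N_sat = 0.004817
ln(1 - N/N_sat) = -5.335604
t = -ln(1 - N/N_sat) / k = -(-5.335604) / 0.194 = 27.50 days

27.50


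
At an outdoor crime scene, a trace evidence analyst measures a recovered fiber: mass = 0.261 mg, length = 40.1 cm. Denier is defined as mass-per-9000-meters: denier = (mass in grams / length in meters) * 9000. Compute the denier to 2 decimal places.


Denier calculation:
Mass in grams = 0.261 mg / 1000 = 0.000261 g
Length in meters = 40.1 cm / 100 = 0.401 m
Linear density = mass / length = 0.000261 / 0.401 = 0.00065087 g/m
Denier = (g/m) * 9000 = 0.00065087 * 9000 = 5.86

5.86


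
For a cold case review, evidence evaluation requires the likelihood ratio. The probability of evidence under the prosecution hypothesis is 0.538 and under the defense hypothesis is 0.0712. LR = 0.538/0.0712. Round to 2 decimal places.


Likelihood ratio calculation:
LR = P(E|Hp) / P(E|Hd)
LR = 0.538 / 0.0712
LR = 7.56

7.56


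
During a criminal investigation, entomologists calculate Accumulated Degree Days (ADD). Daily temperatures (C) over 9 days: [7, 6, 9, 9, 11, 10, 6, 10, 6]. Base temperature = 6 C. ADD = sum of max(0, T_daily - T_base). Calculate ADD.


Computing ADD day by day:
Day 1: max(0, 7 - 6) = 1
Day 2: max(0, 6 - 6) = 0
Day 3: max(0, 9 - 6) = 3
Day 4: max(0, 9 - 6) = 3
Day 5: max(0, 11 - 6) = 5
Day 6: max(0, 10 - 6) = 4
Day 7: max(0, 6 - 6) = 0
Day 8: max(0, 10 - 6) = 4
Day 9: max(0, 6 - 6) = 0
Total ADD = 20

20


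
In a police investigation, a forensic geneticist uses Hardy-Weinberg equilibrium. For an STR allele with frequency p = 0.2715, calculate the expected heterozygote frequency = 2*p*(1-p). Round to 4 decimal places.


Hardy-Weinberg heterozygote frequency:
q = 1 - p = 1 - 0.2715 = 0.7285
2pq = 2 * 0.2715 * 0.7285 = 0.3956

0.3956


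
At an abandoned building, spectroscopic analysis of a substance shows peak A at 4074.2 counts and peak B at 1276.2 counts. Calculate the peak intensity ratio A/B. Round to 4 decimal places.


Spectral peak ratio:
Peak A = 4074.2 counts
Peak B = 1276.2 counts
Ratio = 4074.2 / 1276.2 = 3.1924

3.1924


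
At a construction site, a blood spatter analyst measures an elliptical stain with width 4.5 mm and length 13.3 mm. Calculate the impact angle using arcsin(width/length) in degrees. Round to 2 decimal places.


Blood spatter impact angle calculation:
width / length = 4.5 / 13.3 = 0.338346
angle = arcsin(0.338346)
angle = 19.78 degrees

19.78


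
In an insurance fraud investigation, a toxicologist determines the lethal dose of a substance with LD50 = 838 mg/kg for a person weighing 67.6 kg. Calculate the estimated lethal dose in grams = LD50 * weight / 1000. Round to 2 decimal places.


Lethal dose calculation:
Lethal dose = LD50 * body_weight / 1000
= 838 * 67.6 / 1000
= 56648.8 / 1000
= 56.65 g

56.65


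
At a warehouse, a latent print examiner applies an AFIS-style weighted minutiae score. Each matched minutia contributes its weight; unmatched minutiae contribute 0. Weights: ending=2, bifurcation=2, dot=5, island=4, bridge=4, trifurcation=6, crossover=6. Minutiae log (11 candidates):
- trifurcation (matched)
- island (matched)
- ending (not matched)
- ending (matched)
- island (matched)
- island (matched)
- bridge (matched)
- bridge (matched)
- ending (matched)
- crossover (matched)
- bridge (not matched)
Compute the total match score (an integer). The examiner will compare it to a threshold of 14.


Weighted minutiae match score:
  trifurcation: matched, +6 (running total 6)
  island: matched, +4 (running total 10)
  ending: not matched, +0
  ending: matched, +2 (running total 12)
  island: matched, +4 (running total 16)
  island: matched, +4 (running total 20)
  bridge: matched, +4 (running total 24)
  bridge: matched, +4 (running total 28)
  ending: matched, +2 (running total 30)
  crossover: matched, +6 (running total 36)
  bridge: not matched, +0
Total score = 36
Threshold = 14; verdict = identification

36


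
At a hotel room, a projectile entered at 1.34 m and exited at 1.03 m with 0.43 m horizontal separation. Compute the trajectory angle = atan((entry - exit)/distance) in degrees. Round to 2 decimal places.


Bullet trajectory angle:
Height difference = 1.34 - 1.03 = 0.31 m
angle = atan(0.31 / 0.43)
angle = atan(0.72093)
angle = 35.79 degrees

35.79


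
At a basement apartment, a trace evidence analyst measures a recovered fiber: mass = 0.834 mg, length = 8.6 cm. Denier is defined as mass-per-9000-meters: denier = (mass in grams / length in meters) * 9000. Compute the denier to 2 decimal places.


Denier calculation:
Mass in grams = 0.834 mg / 1000 = 0.000834 g
Length in meters = 8.6 cm / 100 = 0.086 m
Linear density = mass / length = 0.000834 / 0.086 = 0.00969767 g/m
Denier = (g/m) * 9000 = 0.00969767 * 9000 = 87.28

87.28


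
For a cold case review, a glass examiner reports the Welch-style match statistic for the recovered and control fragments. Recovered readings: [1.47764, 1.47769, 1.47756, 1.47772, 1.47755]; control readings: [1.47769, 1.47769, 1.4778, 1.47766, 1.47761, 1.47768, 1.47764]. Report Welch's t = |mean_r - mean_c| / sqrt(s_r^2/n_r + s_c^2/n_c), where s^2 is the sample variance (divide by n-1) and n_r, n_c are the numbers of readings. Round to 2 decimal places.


Welch's t-criterion for glass RI comparison:
Recovered mean = sum / n_r = 7.38816 / 5 = 1.477632
Control mean = sum / n_c = 10.34377 / 7 = 1.4776814
Recovered sample variance s_r^2 = 5.77e-09
Control sample variance s_c^2 = 3.58095e-09
Welch SE (unpooled) = sqrt(s_r^2/n_r + s_c^2/n_c) = sqrt(1.154e-09 + 5.11565e-10) = sqrt(1.66556e-09) = 4.08113e-05
|mean_r - mean_c| = 4.94286e-05
t = 4.94286e-05 / 4.08113e-05 = 1.21

1.21


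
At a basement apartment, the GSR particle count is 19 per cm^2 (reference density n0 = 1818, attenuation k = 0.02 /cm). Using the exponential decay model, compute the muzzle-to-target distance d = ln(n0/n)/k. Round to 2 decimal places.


GSR distance calculation:
n0/n = 1818 / 19 = 95.684211
ln(n0/n) = 4.561053
d = 4.561053 / 0.02 = 228.05 cm

228.05


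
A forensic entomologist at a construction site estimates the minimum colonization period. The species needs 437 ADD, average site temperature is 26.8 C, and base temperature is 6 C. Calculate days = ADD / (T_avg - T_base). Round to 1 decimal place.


Insect development time:
Effective temperature = avg_temp - T_base = 26.8 - 6 = 20.8 C
Days = ADD / effective_temp = 437 / 20.8 = 21.0 days

21.0


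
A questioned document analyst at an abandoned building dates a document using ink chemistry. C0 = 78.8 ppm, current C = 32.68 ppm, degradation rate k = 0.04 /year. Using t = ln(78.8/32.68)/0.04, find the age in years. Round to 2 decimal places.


Document age estimation:
C0/C = 78.8 / 32.68 = 2.411261
ln(C0/C) = 0.88015
t = 0.88015 / 0.04 = 22.00 years

22.00


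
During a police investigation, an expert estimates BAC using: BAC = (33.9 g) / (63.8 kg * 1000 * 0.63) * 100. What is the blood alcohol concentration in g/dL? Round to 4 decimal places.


Applying the Widmark formula:
BAC = (dose_g / (body_wt * 1000 * r)) * 100
Denominator = 63.8 * 1000 * 0.63 = 40194
BAC = (33.9 / 40194) * 100
BAC = 0.0843 g/dL

0.0843


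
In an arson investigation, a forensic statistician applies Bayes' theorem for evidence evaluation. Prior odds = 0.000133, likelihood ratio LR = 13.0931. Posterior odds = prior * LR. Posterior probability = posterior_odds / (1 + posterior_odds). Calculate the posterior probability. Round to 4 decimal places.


Bayesian evidence evaluation:
Posterior odds = prior_odds * LR = 0.000133 * 13.0931 = 0.001741382
Posterior probability = posterior_odds / (1 + posterior_odds)
= 0.001741382 / (1 + 0.001741382)
= 0.001741382 / 1.001741382
= 0.0017

0.0017


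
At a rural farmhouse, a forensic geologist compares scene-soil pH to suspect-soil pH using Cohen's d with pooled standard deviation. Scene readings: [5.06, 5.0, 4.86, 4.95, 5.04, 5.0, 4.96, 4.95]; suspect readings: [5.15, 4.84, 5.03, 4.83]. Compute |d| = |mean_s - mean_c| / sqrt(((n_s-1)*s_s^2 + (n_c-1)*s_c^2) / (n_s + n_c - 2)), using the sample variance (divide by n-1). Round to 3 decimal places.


Pooled-variance Cohen's d for soil pH comparison:
Scene mean = 39.82 / 8 = 4.9775
Suspect mean = 19.85 / 4 = 4.9625
Scene sample variance s_s^2 = 0.003907
Suspect sample variance s_c^2 = 0.024092
Pooled variance = ((n_s-1)*s_s^2 + (n_c-1)*s_c^2) / (n_s + n_c - 2) = 0.009963
Pooled SD = sqrt(0.009963) = 0.099815
Mean difference = 0.015
|d| = |0.015| / 0.099815 = 0.150

0.150


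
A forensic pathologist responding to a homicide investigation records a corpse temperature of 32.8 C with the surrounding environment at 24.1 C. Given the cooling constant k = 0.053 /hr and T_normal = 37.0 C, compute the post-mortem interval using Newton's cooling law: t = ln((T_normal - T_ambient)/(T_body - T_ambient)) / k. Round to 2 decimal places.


Using Newton's law of cooling:
t = ln((T_normal - T_ambient) / (T_body - T_ambient)) / k
T_normal - T_ambient = 12.9
T_body - T_ambient = 8.7
Ratio = 1.482759
ln(ratio) = 0.393905
t = 0.393905 / 0.053 = 7.43 hours

7.43


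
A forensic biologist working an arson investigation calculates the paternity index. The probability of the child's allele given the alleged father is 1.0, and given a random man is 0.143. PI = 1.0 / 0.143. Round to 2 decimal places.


Paternity Index calculation:
PI = P(allele|father) / P(allele|random)
PI = 1.0 / 0.143
PI = 6.99

6.99


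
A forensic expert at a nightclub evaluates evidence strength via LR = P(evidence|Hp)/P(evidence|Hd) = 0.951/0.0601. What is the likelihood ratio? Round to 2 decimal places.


Likelihood ratio calculation:
LR = P(E|Hp) / P(E|Hd)
LR = 0.951 / 0.0601
LR = 15.82

15.82


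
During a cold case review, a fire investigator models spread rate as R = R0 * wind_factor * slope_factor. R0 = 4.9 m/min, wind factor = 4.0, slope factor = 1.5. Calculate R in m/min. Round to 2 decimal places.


Fire spread rate calculation:
R = R0 * wind_factor * slope_factor
= 4.9 * 4.0 * 1.5
= 19.6 * 1.5
= 29.40 m/min

29.40


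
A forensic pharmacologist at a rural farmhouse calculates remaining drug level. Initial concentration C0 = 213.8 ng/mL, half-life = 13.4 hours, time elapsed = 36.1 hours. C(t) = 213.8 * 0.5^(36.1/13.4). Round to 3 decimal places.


Drug concentration decay:
Number of half-lives = t / t_half = 36.1 / 13.4 = 2.69403
Decay factor = 0.5^2.69403 = 0.15453119
C(t) = 213.8 * 0.15453119 = 33.039 ng/mL

33.039


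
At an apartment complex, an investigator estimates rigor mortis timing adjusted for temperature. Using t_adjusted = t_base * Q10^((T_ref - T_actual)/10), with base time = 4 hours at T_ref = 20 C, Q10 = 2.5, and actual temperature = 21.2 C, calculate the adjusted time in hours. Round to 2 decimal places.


Rigor mortis time adjustment:
Exponent = (T_ref - T_actual) / 10 = (20 - 21.2) / 10 = -0.12
Q10 factor = 2.5^-0.12 = 0.89587
t_adjusted = 4 * 0.89587 = 3.58 hours

3.58


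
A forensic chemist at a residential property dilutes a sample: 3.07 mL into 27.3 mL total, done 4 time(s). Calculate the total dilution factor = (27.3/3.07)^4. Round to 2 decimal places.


Dilution factor calculation:
Single dilution = V_total / V_sample = 27.3 / 3.07 ≈ 8.892508
Number of dilutions = 4
Total DF = (27.3 / 3.07)^4 (full precision, rounded at the end) = 6253.12

6253.12


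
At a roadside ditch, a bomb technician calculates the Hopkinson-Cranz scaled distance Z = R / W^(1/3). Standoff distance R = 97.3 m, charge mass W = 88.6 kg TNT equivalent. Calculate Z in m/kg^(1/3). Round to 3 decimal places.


Scaled distance calculation:
W^(1/3) = 88.6^(1/3) = 4.458046
Z = R / W^(1/3) = 97.3 / 4.458046
Z = 21.826 m/kg^(1/3)

21.826


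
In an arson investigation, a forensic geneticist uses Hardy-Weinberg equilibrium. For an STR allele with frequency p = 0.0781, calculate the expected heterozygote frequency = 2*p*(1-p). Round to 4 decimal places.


Hardy-Weinberg heterozygote frequency:
q = 1 - p = 1 - 0.0781 = 0.9219
2pq = 2 * 0.0781 * 0.9219 = 0.1440

0.1440


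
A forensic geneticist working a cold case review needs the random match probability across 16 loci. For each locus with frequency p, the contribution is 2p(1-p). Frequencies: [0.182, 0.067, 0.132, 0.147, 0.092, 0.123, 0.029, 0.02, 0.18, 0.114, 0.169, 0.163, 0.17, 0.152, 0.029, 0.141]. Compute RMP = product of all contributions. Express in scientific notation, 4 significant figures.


Computing RMP for 16 loci:
Locus 1: 2 * 0.182 * 0.818 = 0.297752
Locus 2: 2 * 0.067 * 0.933 = 0.125022
Locus 3: 2 * 0.132 * 0.868 = 0.229152
Locus 4: 2 * 0.147 * 0.853 = 0.250782
Locus 5: 2 * 0.092 * 0.908 = 0.167072
Locus 6: 2 * 0.123 * 0.877 = 0.215742
Locus 7: 2 * 0.029 * 0.971 = 0.056318
Locus 8: 2 * 0.02 * 0.98 = 0.0392
Locus 9: 2 * 0.18 * 0.82 = 0.2952
Locus 10: 2 * 0.114 * 0.886 = 0.202008
Locus 11: 2 * 0.169 * 0.831 = 0.280878
Locus 12: 2 * 0.163 * 0.837 = 0.272862
Locus 13: 2 * 0.17 * 0.83 = 0.2822
Locus 14: 2 * 0.152 * 0.848 = 0.257792
Locus 15: 2 * 0.029 * 0.971 = 0.056318
Locus 16: 2 * 0.141 * 0.859 = 0.242238
RMP = 7.721e-13

7.721e-13


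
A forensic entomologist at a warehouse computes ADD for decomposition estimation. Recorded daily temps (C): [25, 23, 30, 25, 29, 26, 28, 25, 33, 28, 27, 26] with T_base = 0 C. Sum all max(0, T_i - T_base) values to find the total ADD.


Computing ADD day by day:
Day 1: max(0, 25 - 0) = 25
Day 2: max(0, 23 - 0) = 23
Day 3: max(0, 30 - 0) = 30
Day 4: max(0, 25 - 0) = 25
Day 5: max(0, 29 - 0) = 29
Day 6: max(0, 26 - 0) = 26
Day 7: max(0, 28 - 0) = 28
Day 8: max(0, 25 - 0) = 25
Day 9: max(0, 33 - 0) = 33
Day 10: max(0, 28 - 0) = 28
Day 11: max(0, 27 - 0) = 27
Day 12: max(0, 26 - 0) = 26
Total ADD = 325

325


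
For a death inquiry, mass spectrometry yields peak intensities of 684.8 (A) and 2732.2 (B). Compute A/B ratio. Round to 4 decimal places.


Spectral peak ratio:
Peak A = 684.8 counts
Peak B = 2732.2 counts
Ratio = 684.8 / 2732.2 = 0.2506

0.2506


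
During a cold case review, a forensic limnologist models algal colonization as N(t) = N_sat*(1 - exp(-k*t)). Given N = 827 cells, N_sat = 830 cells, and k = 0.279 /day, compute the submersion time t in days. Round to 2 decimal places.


PMSI from diatom colonization curve:
N / N_sat = 827 / 830 = 0.996386
1 - N/N_sat = 0.003614
ln(1 - N/N_sat) = -5.62294
t = -ln(1 - N/N_sat) / k = -(-5.62294) / 0.279 = 20.15 days

20.15


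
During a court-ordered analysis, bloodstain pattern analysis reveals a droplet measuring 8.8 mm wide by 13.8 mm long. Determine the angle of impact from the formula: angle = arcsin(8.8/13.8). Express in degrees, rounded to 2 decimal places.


Blood spatter impact angle calculation:
width / length = 8.8 / 13.8 = 0.637681
angle = arcsin(0.637681)
angle = 39.62 degrees

39.62


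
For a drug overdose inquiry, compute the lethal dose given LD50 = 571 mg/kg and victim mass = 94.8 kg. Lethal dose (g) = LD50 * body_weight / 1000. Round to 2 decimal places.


Lethal dose calculation:
Lethal dose = LD50 * body_weight / 1000
= 571 * 94.8 / 1000
= 54130.8 / 1000
= 54.13 g

54.13


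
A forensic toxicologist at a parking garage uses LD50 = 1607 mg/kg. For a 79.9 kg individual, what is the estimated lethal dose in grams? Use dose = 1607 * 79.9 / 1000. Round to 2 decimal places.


Lethal dose calculation:
Lethal dose = LD50 * body_weight / 1000
= 1607 * 79.9 / 1000
= 128399.3 / 1000
= 128.40 g

128.40


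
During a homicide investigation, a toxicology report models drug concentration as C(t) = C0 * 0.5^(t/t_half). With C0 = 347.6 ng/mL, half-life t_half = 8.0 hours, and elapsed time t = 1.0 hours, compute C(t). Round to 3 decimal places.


Drug concentration decay:
Number of half-lives = t / t_half = 1.0 / 8.0 = 0.125
Decay factor = 0.5^0.125 = 0.91700404
C(t) = 347.6 * 0.91700404 = 318.751 ng/mL

318.751


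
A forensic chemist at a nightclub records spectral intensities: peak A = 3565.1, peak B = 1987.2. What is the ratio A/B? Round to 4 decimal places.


Spectral peak ratio:
Peak A = 3565.1 counts
Peak B = 1987.2 counts
Ratio = 3565.1 / 1987.2 = 1.7940

1.7940


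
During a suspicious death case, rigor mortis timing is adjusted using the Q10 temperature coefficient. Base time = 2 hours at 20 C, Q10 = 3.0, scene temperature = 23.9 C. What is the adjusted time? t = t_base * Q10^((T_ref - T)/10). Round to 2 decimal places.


Rigor mortis time adjustment:
Exponent = (T_ref - T_actual) / 10 = (20 - 23.9) / 10 = -0.39
Q10 factor = 3.0^-0.39 = 0.65151
t_adjusted = 2 * 0.65151 = 1.30 hours

1.30


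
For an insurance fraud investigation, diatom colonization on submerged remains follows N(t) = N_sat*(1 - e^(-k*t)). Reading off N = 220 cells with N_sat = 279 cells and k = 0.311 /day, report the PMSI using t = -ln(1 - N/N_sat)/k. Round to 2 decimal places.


PMSI from diatom colonization curve:
N / N_sat = 220 / 279 = 0.78853
1 - N/N_sat = 0.21147
ln(1 - N/N_sat) = -1.553672
t = -ln(1 - N/N_sat) / k = -(-1.553672) / 0.311 = 5.00 days

5.00


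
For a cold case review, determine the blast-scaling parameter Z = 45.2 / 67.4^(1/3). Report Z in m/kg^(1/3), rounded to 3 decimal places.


Scaled distance calculation:
W^(1/3) = 67.4^(1/3) = 4.069615
Z = R / W^(1/3) = 45.2 / 4.069615
Z = 11.107 m/kg^(1/3)

11.107


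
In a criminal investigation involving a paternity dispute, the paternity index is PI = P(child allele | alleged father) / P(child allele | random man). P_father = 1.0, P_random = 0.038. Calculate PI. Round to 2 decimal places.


Paternity Index calculation:
PI = P(allele|father) / P(allele|random)
PI = 1.0 / 0.038
PI = 26.32

26.32


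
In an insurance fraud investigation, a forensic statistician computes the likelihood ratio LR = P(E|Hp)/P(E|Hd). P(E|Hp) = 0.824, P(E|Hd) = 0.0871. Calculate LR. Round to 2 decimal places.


Likelihood ratio calculation:
LR = P(E|Hp) / P(E|Hd)
LR = 0.824 / 0.0871
LR = 9.46

9.46


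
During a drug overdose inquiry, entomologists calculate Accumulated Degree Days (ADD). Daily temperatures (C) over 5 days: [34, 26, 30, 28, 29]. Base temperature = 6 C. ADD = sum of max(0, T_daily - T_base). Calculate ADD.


Computing ADD day by day:
Day 1: max(0, 34 - 6) = 28
Day 2: max(0, 26 - 6) = 20
Day 3: max(0, 30 - 6) = 24
Day 4: max(0, 28 - 6) = 22
Day 5: max(0, 29 - 6) = 23
Total ADD = 117

117


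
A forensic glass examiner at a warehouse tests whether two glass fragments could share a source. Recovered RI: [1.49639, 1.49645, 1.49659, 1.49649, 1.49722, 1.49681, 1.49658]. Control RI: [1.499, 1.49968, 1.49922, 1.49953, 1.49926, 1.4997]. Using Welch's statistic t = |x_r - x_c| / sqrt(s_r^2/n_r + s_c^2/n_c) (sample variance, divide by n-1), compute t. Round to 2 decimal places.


Welch's t-criterion for glass RI comparison:
Recovered mean = sum / n_r = 10.47653 / 7 = 1.4966471
Control mean = sum / n_c = 8.99639 / 6 = 1.4993983
Recovered sample variance s_r^2 = 8.20238e-08
Control sample variance s_c^2 = 7.94567e-08
Welch SE (unpooled) = sqrt(s_r^2/n_r + s_c^2/n_c) = sqrt(1.17177e-08 + 1.32428e-08) = sqrt(2.49605e-08) = 0.000157989
|mean_r - mean_c| = 0.00275119
t = 0.00275119 / 0.000157989 = 17.41

17.41


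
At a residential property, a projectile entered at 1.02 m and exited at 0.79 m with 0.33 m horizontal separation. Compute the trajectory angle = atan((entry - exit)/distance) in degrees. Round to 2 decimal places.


Bullet trajectory angle:
Height difference = 1.02 - 0.79 = 0.23 m
angle = atan(0.23 / 0.33)
angle = atan(0.69697)
angle = 34.88 degrees

34.88


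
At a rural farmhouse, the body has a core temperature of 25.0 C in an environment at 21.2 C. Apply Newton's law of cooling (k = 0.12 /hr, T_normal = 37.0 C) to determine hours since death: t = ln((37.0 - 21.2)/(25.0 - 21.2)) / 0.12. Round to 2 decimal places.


Using Newton's law of cooling:
t = ln((T_normal - T_ambient) / (T_body - T_ambient)) / k
T_normal - T_ambient = 15.8
T_body - T_ambient = 3.8
Ratio = 4.157895
ln(ratio) = 1.425009
t = 1.425009 / 0.12 = 11.88 hours

11.88


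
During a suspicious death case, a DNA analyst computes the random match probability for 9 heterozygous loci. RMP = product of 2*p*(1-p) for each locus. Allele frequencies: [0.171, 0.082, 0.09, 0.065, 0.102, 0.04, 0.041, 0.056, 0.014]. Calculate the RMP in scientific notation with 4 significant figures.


Computing RMP for 9 loci:
Locus 1: 2 * 0.171 * 0.829 = 0.283518
Locus 2: 2 * 0.082 * 0.918 = 0.150552
Locus 3: 2 * 0.09 * 0.91 = 0.1638
Locus 4: 2 * 0.065 * 0.935 = 0.12155
Locus 5: 2 * 0.102 * 0.898 = 0.183192
Locus 6: 2 * 0.04 * 0.96 = 0.0768
Locus 7: 2 * 0.041 * 0.959 = 0.078638
Locus 8: 2 * 0.056 * 0.944 = 0.105728
Locus 9: 2 * 0.014 * 0.986 = 0.027608
RMP = 2.744e-09

2.744e-09


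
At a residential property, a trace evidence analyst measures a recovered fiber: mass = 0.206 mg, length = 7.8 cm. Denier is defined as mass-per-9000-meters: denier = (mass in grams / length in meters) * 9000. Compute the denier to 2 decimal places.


Denier calculation:
Mass in grams = 0.206 mg / 1000 = 0.000206 g
Length in meters = 7.8 cm / 100 = 0.078 m
Linear density = mass / length = 0.000206 / 0.078 = 0.00264103 g/m
Denier = (g/m) * 9000 = 0.00264103 * 9000 = 23.77

23.77


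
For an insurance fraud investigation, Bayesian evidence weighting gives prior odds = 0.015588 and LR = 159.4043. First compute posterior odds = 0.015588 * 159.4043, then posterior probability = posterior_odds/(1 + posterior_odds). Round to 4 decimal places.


Bayesian evidence evaluation:
Posterior odds = prior_odds * LR = 0.015588 * 159.4043 = 2.484794
Posterior probability = posterior_odds / (1 + posterior_odds)
= 2.484794 / (1 + 2.484794)
= 2.484794 / 3.484794
= 0.7130

0.7130


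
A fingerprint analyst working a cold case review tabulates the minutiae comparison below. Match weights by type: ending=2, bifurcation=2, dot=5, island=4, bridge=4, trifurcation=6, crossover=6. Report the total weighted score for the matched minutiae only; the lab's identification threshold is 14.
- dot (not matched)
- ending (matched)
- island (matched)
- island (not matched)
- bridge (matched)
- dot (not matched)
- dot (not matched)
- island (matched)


Weighted minutiae match score:
  dot: not matched, +0
  ending: matched, +2 (running total 2)
  island: matched, +4 (running total 6)
  island: not matched, +0
  bridge: matched, +4 (running total 10)
  dot: not matched, +0
  dot: not matched, +0
  island: matched, +4 (running total 14)
Total score = 14
Threshold = 14; verdict = identification

14


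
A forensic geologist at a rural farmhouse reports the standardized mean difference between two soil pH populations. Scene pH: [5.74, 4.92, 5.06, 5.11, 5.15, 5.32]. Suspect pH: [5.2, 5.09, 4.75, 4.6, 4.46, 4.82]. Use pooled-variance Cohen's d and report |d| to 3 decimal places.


Pooled-variance Cohen's d for soil pH comparison:
Scene mean = 31.3 / 6 = 5.216667
Suspect mean = 28.92 / 6 = 4.82
Scene sample variance s_s^2 = 0.082587
Suspect sample variance s_c^2 = 0.08004
Pooled variance = ((n_s-1)*s_s^2 + (n_c-1)*s_c^2) / (n_s + n_c - 2) = 0.081313
Pooled SD = sqrt(0.081313) = 0.285154
Mean difference = 0.396667
|d| = |0.396667| / 0.285154 = 1.391

1.391


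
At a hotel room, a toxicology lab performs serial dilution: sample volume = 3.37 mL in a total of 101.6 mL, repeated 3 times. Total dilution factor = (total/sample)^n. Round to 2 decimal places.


Dilution factor calculation:
Single dilution = V_total / V_sample = 101.6 / 3.37 ≈ 30.148368
Number of dilutions = 3
Total DF = (101.6 / 3.37)^3 (full precision, rounded at the end) = 27402.58

27402.58


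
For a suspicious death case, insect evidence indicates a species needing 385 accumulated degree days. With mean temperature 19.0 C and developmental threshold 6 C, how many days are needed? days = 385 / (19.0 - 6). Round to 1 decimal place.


Insect development time:
Effective temperature = avg_temp - T_base = 19.0 - 6 = 13.0 C
Days = ADD / effective_temp = 385 / 13.0 = 29.6 days

29.6


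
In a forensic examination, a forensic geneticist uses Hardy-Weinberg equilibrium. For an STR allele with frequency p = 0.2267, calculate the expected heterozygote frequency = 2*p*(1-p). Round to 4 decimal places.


Hardy-Weinberg heterozygote frequency:
q = 1 - p = 1 - 0.2267 = 0.7733
2pq = 2 * 0.2267 * 0.7733 = 0.3506

0.3506


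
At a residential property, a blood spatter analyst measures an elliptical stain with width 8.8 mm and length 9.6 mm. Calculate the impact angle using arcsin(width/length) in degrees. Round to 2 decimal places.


Blood spatter impact angle calculation:
width / length = 8.8 / 9.6 = 0.916667
angle = arcsin(0.916667)
angle = 66.44 degrees

66.44


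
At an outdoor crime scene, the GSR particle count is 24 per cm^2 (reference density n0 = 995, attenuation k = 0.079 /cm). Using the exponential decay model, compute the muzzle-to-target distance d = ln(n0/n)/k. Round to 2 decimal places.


GSR distance calculation:
n0/n = 995 / 24 = 41.458333
ln(n0/n) = 3.724689
d = 3.724689 / 0.079 = 47.15 cm

47.15


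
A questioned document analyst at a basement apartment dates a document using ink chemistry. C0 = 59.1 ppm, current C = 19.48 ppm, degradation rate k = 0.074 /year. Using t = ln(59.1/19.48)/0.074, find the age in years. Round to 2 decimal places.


Document age estimation:
C0/C = 59.1 / 19.48 = 3.033881
ln(C0/C) = 1.109843
t = 1.109843 / 0.074 = 15.00 years

15.00


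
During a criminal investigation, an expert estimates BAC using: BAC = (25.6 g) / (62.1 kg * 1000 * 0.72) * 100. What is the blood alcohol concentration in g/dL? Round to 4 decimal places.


Applying the Widmark formula:
BAC = (dose_g / (body_wt * 1000 * r)) * 100
Denominator = 62.1 * 1000 * 0.72 = 44712
BAC = (25.6 / 44712) * 100
BAC = 0.0573 g/dL

0.0573


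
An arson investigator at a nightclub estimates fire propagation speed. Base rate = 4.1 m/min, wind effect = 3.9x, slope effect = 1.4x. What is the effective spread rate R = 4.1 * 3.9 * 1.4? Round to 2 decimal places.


Fire spread rate calculation:
R = R0 * wind_factor * slope_factor
= 4.1 * 3.9 * 1.4
= 15.99 * 1.4
= 22.39 m/min

22.39


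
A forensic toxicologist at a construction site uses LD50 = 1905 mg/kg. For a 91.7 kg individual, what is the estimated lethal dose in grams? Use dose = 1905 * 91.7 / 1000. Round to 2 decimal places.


Lethal dose calculation:
Lethal dose = LD50 * body_weight / 1000
= 1905 * 91.7 / 1000
= 174688.5 / 1000
= 174.69 g

174.69


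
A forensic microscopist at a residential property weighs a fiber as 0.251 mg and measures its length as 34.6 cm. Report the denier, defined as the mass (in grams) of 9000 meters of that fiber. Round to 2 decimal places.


Denier calculation:
Mass in grams = 0.251 mg / 1000 = 0.000251 g
Length in meters = 34.6 cm / 100 = 0.346 m
Linear density = mass / length = 0.000251 / 0.346 = 0.00072543 g/m
Denier = (g/m) * 9000 = 0.00072543 * 9000 = 6.53

6.53


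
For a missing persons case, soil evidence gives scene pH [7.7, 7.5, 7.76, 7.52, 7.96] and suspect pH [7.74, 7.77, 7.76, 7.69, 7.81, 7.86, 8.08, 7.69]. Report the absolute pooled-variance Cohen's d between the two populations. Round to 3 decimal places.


Pooled-variance Cohen's d for soil pH comparison:
Scene mean = 38.44 / 5 = 7.688
Suspect mean = 62.4 / 8 = 7.8
Scene sample variance s_s^2 = 0.03572
Suspect sample variance s_c^2 = 0.016057
Pooled variance = ((n_s-1)*s_s^2 + (n_c-1)*s_c^2) / (n_s + n_c - 2) = 0.023207
Pooled SD = sqrt(0.023207) = 0.152338
Mean difference = -0.112
|d| = |-0.112| / 0.152338 = 0.735

0.735


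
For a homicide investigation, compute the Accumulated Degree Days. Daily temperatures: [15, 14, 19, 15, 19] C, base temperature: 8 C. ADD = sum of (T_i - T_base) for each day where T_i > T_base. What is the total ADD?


Computing ADD day by day:
Day 1: max(0, 15 - 8) = 7
Day 2: max(0, 14 - 8) = 6
Day 3: max(0, 19 - 8) = 11
Day 4: max(0, 15 - 8) = 7
Day 5: max(0, 19 - 8) = 11
Total ADD = 42

42


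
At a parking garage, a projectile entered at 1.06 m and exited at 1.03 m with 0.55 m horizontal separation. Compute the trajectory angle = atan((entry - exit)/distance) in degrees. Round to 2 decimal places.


Bullet trajectory angle:
Height difference = 1.06 - 1.03 = 0.03 m
angle = atan(0.03 / 0.55)
angle = atan(0.054545)
angle = 3.12 degrees

3.12


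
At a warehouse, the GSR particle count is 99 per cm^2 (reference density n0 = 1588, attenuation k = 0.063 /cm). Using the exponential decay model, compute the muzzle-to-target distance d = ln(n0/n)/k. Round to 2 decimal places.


GSR distance calculation:
n0/n = 1588 / 99 = 16.040404
ln(n0/n) = 2.775111
d = 2.775111 / 0.063 = 44.05 cm

44.05


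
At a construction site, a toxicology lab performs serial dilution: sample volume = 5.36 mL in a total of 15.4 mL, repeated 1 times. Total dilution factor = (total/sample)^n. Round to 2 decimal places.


Dilution factor calculation:
Single dilution = V_total / V_sample = 15.4 / 5.36 ≈ 2.873134
Number of dilutions = 1
Total DF = (15.4 / 5.36)^1 (full precision, rounded at the end) = 2.87

2.87


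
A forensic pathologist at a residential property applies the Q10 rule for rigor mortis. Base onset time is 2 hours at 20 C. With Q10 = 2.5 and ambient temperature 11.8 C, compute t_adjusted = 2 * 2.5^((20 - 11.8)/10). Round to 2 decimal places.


Rigor mortis time adjustment:
Exponent = (T_ref - T_actual) / 10 = (20 - 11.8) / 10 = 0.82
Q10 factor = 2.5^0.82 = 2.11988
t_adjusted = 2 * 2.11988 = 4.24 hours

4.24


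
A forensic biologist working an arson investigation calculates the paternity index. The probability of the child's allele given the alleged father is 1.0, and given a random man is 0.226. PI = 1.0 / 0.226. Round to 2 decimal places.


Paternity Index calculation:
PI = P(allele|father) / P(allele|random)
PI = 1.0 / 0.226
PI = 4.42

4.42


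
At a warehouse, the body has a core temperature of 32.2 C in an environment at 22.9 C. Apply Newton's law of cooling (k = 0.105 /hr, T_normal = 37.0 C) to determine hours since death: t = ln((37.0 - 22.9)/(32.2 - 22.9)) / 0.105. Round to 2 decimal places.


Using Newton's law of cooling:
t = ln((T_normal - T_ambient) / (T_body - T_ambient)) / k
T_normal - T_ambient = 14.1
T_body - T_ambient = 9.3
Ratio = 1.516129
ln(ratio) = 0.41616
t = 0.41616 / 0.105 = 3.96 hours

3.96


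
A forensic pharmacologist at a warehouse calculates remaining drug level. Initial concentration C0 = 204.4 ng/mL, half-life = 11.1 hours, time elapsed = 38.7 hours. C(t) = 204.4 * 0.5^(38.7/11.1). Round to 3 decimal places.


Drug concentration decay:
Number of half-lives = t / t_half = 38.7 / 11.1 = 3.486486
Decay factor = 0.5^3.486486 = 0.08922019
C(t) = 204.4 * 0.08922019 = 18.237 ng/mL

18.237


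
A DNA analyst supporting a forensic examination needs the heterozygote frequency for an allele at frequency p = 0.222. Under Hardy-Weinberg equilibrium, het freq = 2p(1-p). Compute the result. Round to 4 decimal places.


Hardy-Weinberg heterozygote frequency:
q = 1 - p = 1 - 0.222 = 0.778
2pq = 2 * 0.222 * 0.778 = 0.3454

0.3454


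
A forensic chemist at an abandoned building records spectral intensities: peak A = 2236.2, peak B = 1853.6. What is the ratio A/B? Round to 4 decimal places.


Spectral peak ratio:
Peak A = 2236.2 counts
Peak B = 1853.6 counts
Ratio = 2236.2 / 1853.6 = 1.2064

1.2064


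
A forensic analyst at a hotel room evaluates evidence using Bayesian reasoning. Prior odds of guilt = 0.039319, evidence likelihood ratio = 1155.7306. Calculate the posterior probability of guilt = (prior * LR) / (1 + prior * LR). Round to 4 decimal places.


Bayesian evidence evaluation:
Posterior odds = prior_odds * LR = 0.039319 * 1155.7306 = 45.44217
Posterior probability = posterior_odds / (1 + posterior_odds)
= 45.44217 / (1 + 45.44217)
= 45.44217 / 46.44217
= 0.9785

0.9785


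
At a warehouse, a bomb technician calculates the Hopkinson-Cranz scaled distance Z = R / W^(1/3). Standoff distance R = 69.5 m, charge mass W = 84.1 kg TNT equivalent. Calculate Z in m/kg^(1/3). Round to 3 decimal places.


Scaled distance calculation:
W^(1/3) = 84.1^(1/3) = 4.381256
Z = R / W^(1/3) = 69.5 / 4.381256
Z = 15.863 m/kg^(1/3)

15.863


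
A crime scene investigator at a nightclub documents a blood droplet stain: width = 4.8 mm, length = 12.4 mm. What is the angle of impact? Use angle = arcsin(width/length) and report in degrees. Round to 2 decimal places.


Blood spatter impact angle calculation:
width / length = 4.8 / 12.4 = 0.387097
angle = arcsin(0.387097)
angle = 22.77 degrees

22.77
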